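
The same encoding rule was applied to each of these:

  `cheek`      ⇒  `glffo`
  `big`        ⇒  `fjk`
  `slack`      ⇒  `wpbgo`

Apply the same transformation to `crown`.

gvpar

The shift depends on letter class: consonant c→g is +4, but vowel e→f is +1. Vowels shift forward by 1 and consonants shift forward by 4.
For crown: c(cons)+4=g, r(cons)+4=v, o(vowel)+1=p, w(cons)+4=a, n(cons)+4=r.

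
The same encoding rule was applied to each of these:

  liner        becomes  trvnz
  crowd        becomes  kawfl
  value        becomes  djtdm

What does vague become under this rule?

djodm

The shifts repeat in a cycle of length 2: positions 0,1,… shift by +8, +9, then the pattern repeats.
Applying it to vague: v+8=d, a+9=j, g+8=o, u+9=d, e+8=m.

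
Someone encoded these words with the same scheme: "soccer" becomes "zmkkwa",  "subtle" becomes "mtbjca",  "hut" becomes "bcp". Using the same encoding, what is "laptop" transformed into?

The word is reversed, then every letter is shifted forward by 8.
For laptop: reverse → potpal; then shift: p+8=x, o+8=w, t+8=b, p+8=x, a+8=i, l+8=t.

xwbxit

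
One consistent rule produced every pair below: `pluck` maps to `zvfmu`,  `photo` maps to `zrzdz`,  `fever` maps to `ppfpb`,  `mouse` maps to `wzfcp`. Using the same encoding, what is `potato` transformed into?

zzdldz

Two shifts are in play — +11 for a/e/i/o/u, +10 for every other letter.
Applying it to potato: p(cons)+10=z, o(vowel)+11=z, t(cons)+10=d, a(vowel)+11=l, t(cons)+10=d, o(vowel)+11=z.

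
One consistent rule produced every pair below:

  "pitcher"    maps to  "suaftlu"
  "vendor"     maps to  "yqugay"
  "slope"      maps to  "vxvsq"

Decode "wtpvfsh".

thistle

Shifts by position in pitcher: pos 0: p→s (+3), pos 1: i→u (+12), pos 2: t→a (+7), pos 3: c→f (+3), pos 4: h→t (+12), pos 5: e→l (+7) — repeating every 3. The shifts repeat in a cycle of length 3: positions 0,1,… shift by +3, +12, +7, then the pattern repeats.
Undoing it on wtpvfsh: w−3=t, t−12=h, p−7=i, v−3=s, f−12=t, s−7=l, h−3=e.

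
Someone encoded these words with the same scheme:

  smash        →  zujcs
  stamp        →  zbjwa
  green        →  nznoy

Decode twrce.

In smash: s→z is +7, m→u is +8, a→j is +9, s→c is +10 — the shift increases by 1 each position. Letter i (0-indexed) is shifted by i+7, so successive shifts are 7, 8, 9, ….
Decoding twrce: t−7=m, w−8=o, r−9=i, c−10=s, e−11=t.

moist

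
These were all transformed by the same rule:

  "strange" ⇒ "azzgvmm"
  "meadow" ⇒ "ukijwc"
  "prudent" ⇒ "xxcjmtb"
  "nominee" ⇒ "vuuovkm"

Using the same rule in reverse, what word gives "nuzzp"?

Shifts by position in strange: pos 0: s→a (+8), pos 1: t→z (+6), pos 2: r→z (+8), pos 3: a→g (+6) — repeating every 2. A repeating key of period 2 is used — shifts +8, +6 over and over.
Reversing it on nuzzp: n−8=f, u−6=o, z−8=r, z−6=t, p−8=h.

forth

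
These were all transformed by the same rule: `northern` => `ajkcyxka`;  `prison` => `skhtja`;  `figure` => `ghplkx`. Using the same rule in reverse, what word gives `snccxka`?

n(13)→a(0) and o(14)→j(9) fit y≡9x+13 (mod 26); the inverse of 9 mod 26 is 3. This is an affine cipher: with a=0,…,z=25, each position x becomes (9x+13) mod 26.
Reversing it on snccxka: s(18)→3·(18−13)≡15=p; n(13)→3·(13−13)≡0=a; c(2)→3·(2−13)≡19=t; c(2)→3·(2−13)≡19=t; x(23)→3·(23−13)≡4=e; k(10)→3·(10−13)≡17=r; a(0)→3·(0−13)≡13=n (all mod 26).

pattern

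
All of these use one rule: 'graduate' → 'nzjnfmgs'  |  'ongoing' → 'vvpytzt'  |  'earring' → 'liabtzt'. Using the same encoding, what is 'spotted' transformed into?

zxxdeqq

In graduate: g→n is +7, r→z is +8, a→j is +9, d→n is +10 — the shift increases by 1 each position. Letter i (0-indexed) is shifted by i+7, so successive shifts are 7, 8, 9, ….
For spotted: s+7=z, p+8=x, o+9=x, t+10=d, t+11=e, e+12=q, d+13=q.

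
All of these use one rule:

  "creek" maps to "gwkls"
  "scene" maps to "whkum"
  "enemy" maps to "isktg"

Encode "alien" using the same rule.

eqolv

In creek: c→g is +4, r→w is +5, e→k is +6, e→l is +7 — the shift increases by 1 each position. Each letter shifts forward by (position + 4), i.e. 4, 5, 6, … — the shift grows by one for each successive letter.
Applying it to alien: a+4=e, l+5=q, i+6=o, e+7=l, n+8=v.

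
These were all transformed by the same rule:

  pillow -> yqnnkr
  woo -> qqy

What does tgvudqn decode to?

Two steps: reverse the string, then apply a Caesar shift of +2.
Undoing it on tgvudqn: shift back: t−2=r, g−2=e, v−2=t, u−2=s, d−2=b, q−2=o, n−2=l → retsbol; then reverse → lobster.

lobster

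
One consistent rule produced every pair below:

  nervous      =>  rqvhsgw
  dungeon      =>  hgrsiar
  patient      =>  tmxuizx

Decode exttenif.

Shifts by position in nervous: pos 0: n→r (+4), pos 1: e→q (+12), pos 2: r→v (+4), pos 3: v→h (+12) — repeating every 2. It's a Vigenère-style cipher with numeric key [4,12]: position i shifts by key[i mod 2].
Undoing it on exttenif: e−4=a, x−12=l, t−4=p, t−12=h, e−4=a, n−12=b, i−4=e, f−12=t.

alphabet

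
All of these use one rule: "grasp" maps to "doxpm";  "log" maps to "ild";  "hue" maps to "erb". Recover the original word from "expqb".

Compare letters: g→d is +23, r→o is +23, a→x is +23 — a constant shift. This is a Caesar cipher with shift 23.
Undoing it on expqb: e−23=h, x−23=a, p−23=s, q−23=t, b−23=e.

haste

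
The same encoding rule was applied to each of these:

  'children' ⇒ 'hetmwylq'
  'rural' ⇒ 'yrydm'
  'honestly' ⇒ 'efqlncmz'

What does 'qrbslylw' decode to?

Each letter's alphabet position (a=0..z=25) is mapped through 15·x+3 mod 26 — an affine cipher.
Reversing it on qrbslylw: q(16)→7·(16−3)≡13=n; r(17)→7·(17−3)≡20=u; b(1)→7·(1−3)≡12=m; s(18)→7·(18−3)≡1=b; l(11)→7·(11−3)≡4=e; y(24)→7·(24−3)≡17=r; l(11)→7·(11−3)≡4=e; w(22)→7·(22−3)≡3=d (all mod 26).

numbered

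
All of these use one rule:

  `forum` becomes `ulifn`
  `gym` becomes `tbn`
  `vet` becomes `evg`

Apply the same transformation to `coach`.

xlzxs

Letters are reflected about the middle of the alphabet (position → 25−position): Atbash.
For coach: c↔x, o↔l, a↔z, c↔x, h↔s.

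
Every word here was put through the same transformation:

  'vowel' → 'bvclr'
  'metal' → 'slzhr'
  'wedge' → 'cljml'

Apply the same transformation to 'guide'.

mbpjl

The shift depends on letter class: consonant v→b is +6, but vowel o→v is +7. The rule splits by letter class: vowels +7, consonants +6.
On guide: g(cons)+6=m, u(vowel)+7=b, i(vowel)+7=p, d(cons)+6=j, e(vowel)+7=l.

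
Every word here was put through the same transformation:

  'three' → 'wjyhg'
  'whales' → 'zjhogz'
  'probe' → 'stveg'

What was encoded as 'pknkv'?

The shifts repeat in a cycle of length 3: positions 0,1,… shift by +3, +2, +7, then the pattern repeats.
Undoing it on pknkv: p−3=m, k−2=i, n−7=g, k−3=h, v−2=t.

might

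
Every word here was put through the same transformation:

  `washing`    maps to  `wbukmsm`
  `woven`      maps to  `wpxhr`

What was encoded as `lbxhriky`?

lavender

In washing: w→w is +0, a→b is +1, s→u is +2, h→k is +3 — the shift increases by 1 each position. The shift increases by 1 at each position, starting from +0: 0, 1, 2, ….
Undoing it on lbxhriky: l−0=l, b−1=a, x−2=v, h−3=e, r−4=n, i−5=d, k−6=e, y−7=r.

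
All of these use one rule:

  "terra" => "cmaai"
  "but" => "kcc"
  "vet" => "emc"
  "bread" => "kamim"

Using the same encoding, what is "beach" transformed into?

kmilq

The rule splits by letter class: vowels +8, consonants +9.
On beach: b(cons)+9=k, e(vowel)+8=m, a(vowel)+8=i, c(cons)+9=l, h(cons)+9=q.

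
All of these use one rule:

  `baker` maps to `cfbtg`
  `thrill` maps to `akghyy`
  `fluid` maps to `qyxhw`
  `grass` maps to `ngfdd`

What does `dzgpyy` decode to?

scroll

b(1)→c(2) and a(0)→f(5) fit y≡23x+5 (mod 26); the inverse of 23 mod 26 is 17. This is an affine cipher: with a=0,…,z=25, each position x becomes (23x+5) mod 26.
Decoding dzgpyy: d(3)→17·(3−5)≡18=s; z(25)→17·(25−5)≡2=c; g(6)→17·(6−5)≡17=r; p(15)→17·(15−5)≡14=o; y(24)→17·(24−5)≡11=l; y(24)→17·(24−5)≡11=l (all mod 26).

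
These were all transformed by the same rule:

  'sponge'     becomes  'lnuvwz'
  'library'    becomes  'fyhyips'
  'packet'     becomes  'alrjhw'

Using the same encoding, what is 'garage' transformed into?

The word is reversed, then every letter is shifted forward by 7.
For garage: reverse → egarag; then shift: e+7=l, g+7=n, a+7=h, r+7=y, a+7=h, g+7=n.

lnhyhn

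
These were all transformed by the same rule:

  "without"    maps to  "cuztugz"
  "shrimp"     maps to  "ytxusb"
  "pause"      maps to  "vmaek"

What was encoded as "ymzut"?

Shifts by position in without: pos 0: w→c (+6), pos 1: i→u (+12), pos 2: t→z (+6), pos 3: h→t (+12) — repeating every 2. A repeating key of period 2 is used — shifts +6, +12 over and over.
Undoing it on ymzut: y−6=s, m−12=a, z−6=t, u−12=i, t−6=n.

satin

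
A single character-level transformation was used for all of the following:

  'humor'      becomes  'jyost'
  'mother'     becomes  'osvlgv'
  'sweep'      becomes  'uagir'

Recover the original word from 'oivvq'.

metro

Shifts by position in humor: pos 0: h→j (+2), pos 1: u→y (+4), pos 2: m→o (+2), pos 3: o→s (+4) — repeating every 2. A repeating key of period 2 is used — shifts +2, +4 over and over.
Reversing it on oivvq: o−2=m, i−4=e, v−2=t, v−4=r, q−2=o.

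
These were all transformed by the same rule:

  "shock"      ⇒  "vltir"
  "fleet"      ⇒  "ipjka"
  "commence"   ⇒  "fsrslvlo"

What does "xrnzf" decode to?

unity

Each letter shifts forward by (position + 3), i.e. 3, 4, 5, … — the shift grows by one for each successive letter.
Reversing it on xrnzf: x−3=u, r−4=n, n−5=i, z−6=t, f−7=y.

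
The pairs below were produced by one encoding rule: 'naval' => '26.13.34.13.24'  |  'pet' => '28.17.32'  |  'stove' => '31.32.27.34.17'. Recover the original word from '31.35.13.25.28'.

n is letter #14 and maps to 26: an offset of 12. Each letter is replaced by its alphabet position (a=1..z=26) + 12.
Undoing it on 31.35.13.25.28: 31→(31−12)÷1=19=s, 35→(35−12)÷1=23=w, 13→(13−12)÷1=1=a, 25→(25−12)÷1=13=m, 28→(28−12)÷1=16=p.

swamp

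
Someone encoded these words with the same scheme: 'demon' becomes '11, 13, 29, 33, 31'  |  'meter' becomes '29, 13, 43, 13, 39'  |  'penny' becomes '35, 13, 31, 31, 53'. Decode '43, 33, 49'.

tow

Each letter becomes 2×(its alphabet position, a=1..z=26) + 3.
Undoing it on 43, 33, 49: 43→(43−3)÷2=20=t, 33→(33−3)÷2=15=o, 49→(49−3)÷2=23=w.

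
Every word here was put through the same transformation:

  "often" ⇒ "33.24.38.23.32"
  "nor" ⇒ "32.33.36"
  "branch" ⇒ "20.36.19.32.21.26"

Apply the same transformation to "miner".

Letters become their 1-based position plus 18 (so a→19, b→20, …).
Applying it to miner: m=13→31, i=9→27, n=14→32, e=5→23, r=18→36.

31.27.32.23.36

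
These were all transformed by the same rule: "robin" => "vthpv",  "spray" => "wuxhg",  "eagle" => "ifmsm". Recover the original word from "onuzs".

kiosk

In robin: r→v is +4, o→t is +5, b→h is +6, i→p is +7 — the shift increases by 1 each position. The shift increases by 1 at each position, starting from +4: 4, 5, 6, ….
Reversing it on onuzs: o−4=k, n−5=i, u−6=o, z−7=s, s−8=k.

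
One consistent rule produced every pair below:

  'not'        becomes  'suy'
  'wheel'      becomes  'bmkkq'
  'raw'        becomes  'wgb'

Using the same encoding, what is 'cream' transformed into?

The shift depends on letter class: consonant n→s is +5, but vowel o→u is +6. The rule splits by letter class: vowels +6, consonants +5.
Applying it to cream: c(cons)+5=h, r(cons)+5=w, e(vowel)+6=k, a(vowel)+6=g, m(cons)+5=r.

hwkgr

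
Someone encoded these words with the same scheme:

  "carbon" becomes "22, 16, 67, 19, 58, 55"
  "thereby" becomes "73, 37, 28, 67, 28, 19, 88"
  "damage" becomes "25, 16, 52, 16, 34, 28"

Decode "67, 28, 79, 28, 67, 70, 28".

c(#3)→22 and a(#1)→16: differences scale by 3, so n = 3·pos + 13. Each letter becomes 3×(its alphabet position, a=1..z=26) + 13.
Undoing it on 67, 28, 79, 28, 67, 70, 28: 67→(67−13)÷3=18=r, 28→(28−13)÷3=5=e, 79→(79−13)÷3=22=v, 28→(28−13)÷3=5=e, 67→(67−13)÷3=18=r, 70→(70−13)÷3=19=s, 28→(28−13)÷3=5=e.

reverse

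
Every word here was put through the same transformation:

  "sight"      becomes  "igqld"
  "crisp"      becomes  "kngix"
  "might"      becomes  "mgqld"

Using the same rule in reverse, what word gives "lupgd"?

s(18)→i(8) and i(8)→g(6) fit y≡21x+20 (mod 26); the inverse of 21 mod 26 is 5. This is an affine cipher: with a=0,…,z=25, each position x becomes (21x+20) mod 26.
Undoing it on lupgd: l(11)→5·(11−20)≡7=h; u(20)→5·(20−20)≡0=a; p(15)→5·(15−20)≡1=b; g(6)→5·(6−20)≡8=i; d(3)→5·(3−20)≡19=t (all mod 26).

habit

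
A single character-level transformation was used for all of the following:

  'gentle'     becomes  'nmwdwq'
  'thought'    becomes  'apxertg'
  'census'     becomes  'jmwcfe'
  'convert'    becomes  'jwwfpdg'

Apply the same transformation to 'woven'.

dweoy

In gentle: g→n is +7, e→m is +8, n→w is +9, t→d is +10 — the shift increases by 1 each position. Letter i (0-indexed) is shifted by i+7, so successive shifts are 7, 8, 9, ….
On woven: w+7=d, o+8=w, v+9=e, e+10=o, n+11=y.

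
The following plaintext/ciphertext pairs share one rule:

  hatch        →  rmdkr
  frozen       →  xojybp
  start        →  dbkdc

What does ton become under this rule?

The output letters match the input read backwards, each shifted +10: hatch reversed is hctah. Read the word backwards and shift each letter +10.
On ton: reverse → not; then shift: n+10=x, o+10=y, t+10=d.

xyd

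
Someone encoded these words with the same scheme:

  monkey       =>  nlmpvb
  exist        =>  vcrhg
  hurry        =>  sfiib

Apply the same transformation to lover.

Each pair mirrors across the alphabet (m↔n, o↔l, n↔m): positions sum to 25. Letters are reflected about the middle of the alphabet (position → 25−position): Atbash.
On lover: l↔o, o↔l, v↔e, e↔v, r↔i.

olevi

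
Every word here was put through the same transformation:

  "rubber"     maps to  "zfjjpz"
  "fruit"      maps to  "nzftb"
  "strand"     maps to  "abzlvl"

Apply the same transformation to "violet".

The shift depends on letter class: consonant r→z is +8, but vowel u→f is +11. The rule splits by letter class: vowels +11, consonants +8.
For violet: v(cons)+8=d, i(vowel)+11=t, o(vowel)+11=z, l(cons)+8=t, e(vowel)+11=p, t(cons)+8=b.

dtztpb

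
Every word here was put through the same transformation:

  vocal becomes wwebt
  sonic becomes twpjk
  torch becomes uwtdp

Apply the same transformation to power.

qwyfz

Shifts by position in vocal: pos 0: v→w (+1), pos 1: o→w (+8), pos 2: c→e (+2), pos 3: a→b (+1), pos 4: l→t (+8) — repeating every 3. It's a Vigenère-style cipher with numeric key [1,8,2]: position i shifts by key[i mod 3].
On power: p+1=q, o+8=w, w+2=y, e+1=f, r+8=z.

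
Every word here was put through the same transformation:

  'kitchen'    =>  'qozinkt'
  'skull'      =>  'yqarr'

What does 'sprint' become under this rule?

yvxotz

Compare letters: k→q is +6, i→o is +6, t→z is +6 — a constant shift. This is a Caesar cipher with shift 6.
On sprint: s+6=y, p+6=v, r+6=x, i+6=o, n+6=t, t+6=z.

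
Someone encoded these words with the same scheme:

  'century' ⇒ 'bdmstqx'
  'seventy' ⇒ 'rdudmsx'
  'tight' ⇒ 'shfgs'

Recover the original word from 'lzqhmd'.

marine

Every letter moves 25 places later in the alphabet, wrapping around z→a.
Reversing it on lzqhmd: l−25=m, z−25=a, q−25=r, h−25=i, m−25=n, d−25=e.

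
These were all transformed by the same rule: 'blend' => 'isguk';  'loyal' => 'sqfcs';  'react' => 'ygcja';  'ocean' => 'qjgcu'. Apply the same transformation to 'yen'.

The shift depends on letter class: consonant b→i is +7, but vowel e→g is +2. Two shifts are in play — +2 for a/e/i/o/u, +7 for every other letter.
On yen: y(cons)+7=f, e(vowel)+2=g, n(cons)+7=u.

fgu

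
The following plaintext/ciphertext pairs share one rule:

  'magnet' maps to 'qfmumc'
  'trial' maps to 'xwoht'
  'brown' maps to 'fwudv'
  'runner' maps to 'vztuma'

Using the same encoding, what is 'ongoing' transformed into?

In magnet: m→q is +4, a→f is +5, g→m is +6, n→u is +7 — the shift increases by 1 each position. The shift increases by 1 at each position, starting from +4: 4, 5, 6, ….
Applying it to ongoing: o+4=s, n+5=s, g+6=m, o+7=v, i+8=q, n+9=w, g+10=q.

ssmvqwq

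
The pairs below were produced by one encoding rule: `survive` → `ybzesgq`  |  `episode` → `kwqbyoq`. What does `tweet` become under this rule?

In survive: s→y is +6, u→b is +7, r→z is +8, v→e is +9 — the shift increases by 1 each position. The shift increases by 1 at each position, starting from +6: 6, 7, 8, ….
For tweet: t+6=z, w+7=d, e+8=m, e+9=n, t+10=d.

zdmnd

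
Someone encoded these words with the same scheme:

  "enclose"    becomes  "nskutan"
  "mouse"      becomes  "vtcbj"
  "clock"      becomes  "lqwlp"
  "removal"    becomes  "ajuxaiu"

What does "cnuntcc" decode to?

timeout

Shifts by position in enclose: pos 0: e→n (+9), pos 1: n→s (+5), pos 2: c→k (+8), pos 3: l→u (+9), pos 4: o→t (+5), pos 5: s→a (+8) — repeating every 3. It's a Vigenère-style cipher with numeric key [9,5,8]: position i shifts by key[i mod 3].
Reversing it on cnuntcc: c−9=t, n−5=i, u−8=m, n−9=e, t−5=o, c−8=u, c−9=t.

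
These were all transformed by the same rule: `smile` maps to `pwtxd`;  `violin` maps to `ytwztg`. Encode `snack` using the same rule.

The output letters match the input read backwards, each shifted +11: smile reversed is elims. Two steps: reverse the string, then apply a Caesar shift of +11.
Applying it to snack: reverse → kcans; then shift: k+11=v, c+11=n, a+11=l, n+11=y, s+11=d.

vnlyd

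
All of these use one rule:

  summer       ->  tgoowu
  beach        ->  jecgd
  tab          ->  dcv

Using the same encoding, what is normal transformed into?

The output letters match the input read backwards, each shifted +2: summer reversed is remmus. Two steps: reverse the string, then apply a Caesar shift of +2.
For normal: reverse → lamron; then shift: l+2=n, a+2=c, m+2=o, r+2=t, o+2=q, n+2=p.

ncotqp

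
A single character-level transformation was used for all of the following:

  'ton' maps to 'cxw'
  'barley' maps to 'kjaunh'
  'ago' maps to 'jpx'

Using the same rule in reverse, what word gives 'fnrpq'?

Every letter moves 9 places later in the alphabet, wrapping around z→a.
Reversing it on fnrpq: f−9=w, n−9=e, r−9=i, p−9=g, q−9=h.

weigh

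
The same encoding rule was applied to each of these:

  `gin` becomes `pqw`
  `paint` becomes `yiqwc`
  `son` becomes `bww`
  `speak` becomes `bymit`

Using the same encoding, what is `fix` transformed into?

The shift depends on letter class: consonant g→p is +9, but vowel i→q is +8. Vowels shift forward by 8 and consonants shift forward by 9.
On fix: f(cons)+9=o, i(vowel)+8=q, x(cons)+9=g.

oqg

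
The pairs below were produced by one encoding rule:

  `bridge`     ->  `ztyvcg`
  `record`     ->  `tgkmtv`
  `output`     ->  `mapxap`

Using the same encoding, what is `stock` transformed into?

epmku

b(1)→z(25) and r(17)→t(19) fit y≡11x+14 (mod 26); the inverse of 11 mod 26 is 19. This is an affine cipher: with a=0,…,z=25, each position x becomes (11x+14) mod 26.
Applying it to stock: s(18)→11·18+14≡4=e; t(19)→11·19+14≡15=p; o(14)→11·14+14≡12=m; c(2)→11·2+14≡10=k; k(10)→11·10+14≡20=u (all mod 26).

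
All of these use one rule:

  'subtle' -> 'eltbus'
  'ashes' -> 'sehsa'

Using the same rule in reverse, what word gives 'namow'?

The output letters match the input read backwards: subtle reversed is eltbus. It's just the letters in reverse order.
Undoing it on namow: then reverse → woman.

woman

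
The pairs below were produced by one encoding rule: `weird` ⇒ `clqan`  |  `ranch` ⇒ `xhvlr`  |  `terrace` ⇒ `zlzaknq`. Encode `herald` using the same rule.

In weird: w→c is +6, e→l is +7, i→q is +8, r→a is +9 — the shift increases by 1 each position. The shift increases by 1 at each position, starting from +6: 6, 7, 8, ….
Applying it to herald: h+6=n, e+7=l, r+8=z, a+9=j, l+10=v, d+11=o.

nlzjvo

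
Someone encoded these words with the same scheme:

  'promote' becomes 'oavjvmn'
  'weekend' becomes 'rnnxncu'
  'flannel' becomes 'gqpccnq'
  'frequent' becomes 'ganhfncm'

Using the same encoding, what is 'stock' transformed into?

Treating letters as 0–25, the rule is x ↦ 19x + 15 (mod 26).
For stock: s(18)→19·18+15≡19=t; t(19)→19·19+15≡12=m; o(14)→19·14+15≡21=v; c(2)→19·2+15≡1=b; k(10)→19·10+15≡23=x (all mod 26).

tmvbx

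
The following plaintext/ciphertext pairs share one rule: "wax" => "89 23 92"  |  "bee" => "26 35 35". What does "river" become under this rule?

74 47 86 35 74

w(#23)→89 and a(#1)→23: differences scale by 3, so n = 3·pos + 20. With a=1..z=26, the number is 3·pos + 20.
For river: r=18→74, i=9→47, v=22→86, e=5→35, r=18→74.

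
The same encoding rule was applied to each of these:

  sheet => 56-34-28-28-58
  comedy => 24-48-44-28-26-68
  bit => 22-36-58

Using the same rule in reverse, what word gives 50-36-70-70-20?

s(#19)→56 and h(#8)→34: differences scale by 2, so n = 2·pos + 18. The formula is n = 2×(alphabet index, a=1) + 18.
Undoing it on 50-36-70-70-20: 50→(50−18)÷2=16=p, 36→(36−18)÷2=9=i, 70→(70−18)÷2=26=z, 70→(70−18)÷2=26=z, 20→(20−18)÷2=1=a.

pizza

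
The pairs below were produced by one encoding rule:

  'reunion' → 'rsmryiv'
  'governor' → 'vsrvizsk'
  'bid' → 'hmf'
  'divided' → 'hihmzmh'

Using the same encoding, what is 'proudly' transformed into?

Two steps: reverse the string, then apply a Caesar shift of +4.
On proudly: reverse → ylduorp; then shift: y+4=c, l+4=p, d+4=h, u+4=y, o+4=s, r+4=v, p+4=t.

cphysvt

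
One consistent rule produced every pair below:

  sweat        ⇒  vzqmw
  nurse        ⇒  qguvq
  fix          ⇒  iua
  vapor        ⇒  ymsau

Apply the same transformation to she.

Vowels shift forward by 12 and consonants shift forward by 3.
Applying it to she: s(cons)+3=v, h(cons)+3=k, e(vowel)+12=q.

vkq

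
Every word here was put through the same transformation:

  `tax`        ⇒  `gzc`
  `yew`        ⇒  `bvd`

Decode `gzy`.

tab

Each pair mirrors across the alphabet (t↔g, a↔z, x↔c): positions sum to 25. This is the alphabet-reversal cipher (Atbash): a becomes z, b becomes y, etc.
Decoding gzy: g↔t, z↔a, y↔b.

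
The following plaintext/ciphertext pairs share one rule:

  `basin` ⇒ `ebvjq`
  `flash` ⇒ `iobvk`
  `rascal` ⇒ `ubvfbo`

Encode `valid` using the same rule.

ybojg

The shift depends on letter class: consonant b→e is +3, but vowel a→b is +1. The rule splits by letter class: vowels +1, consonants +3.
For valid: v(cons)+3=y, a(vowel)+1=b, l(cons)+3=o, i(vowel)+1=j, d(cons)+3=g.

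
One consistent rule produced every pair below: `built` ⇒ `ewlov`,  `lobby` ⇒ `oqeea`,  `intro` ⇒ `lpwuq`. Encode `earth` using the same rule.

hcuwj

Shifts by position in built: pos 0: b→e (+3), pos 1: u→w (+2), pos 2: i→l (+3), pos 3: l→o (+3), pos 4: t→v (+2) — repeating every 3. The shifts repeat in a cycle of length 3: positions 0,1,… shift by +3, +2, +3, then the pattern repeats.
For earth: e+3=h, a+2=c, r+3=u, t+3=w, h+2=j.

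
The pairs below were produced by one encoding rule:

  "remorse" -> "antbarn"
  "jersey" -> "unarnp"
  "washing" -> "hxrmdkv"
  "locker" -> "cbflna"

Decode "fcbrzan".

closure

r(17)→a(0) and e(4)→n(13) fit y≡17x+23 (mod 26); the inverse of 17 mod 26 is 23. Each letter's alphabet position (a=0..z=25) is mapped through 17·x+23 mod 26 — an affine cipher.
Undoing it on fcbrzan: f(5)→23·(5−23)≡2=c; c(2)→23·(2−23)≡11=l; b(1)→23·(1−23)≡14=o; r(17)→23·(17−23)≡18=s; z(25)→23·(25−23)≡20=u; a(0)→23·(0−23)≡17=r; n(13)→23·(13−23)≡4=e (all mod 26).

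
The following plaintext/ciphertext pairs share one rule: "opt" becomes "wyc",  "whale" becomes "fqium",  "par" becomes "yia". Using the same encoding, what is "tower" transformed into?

cwfma

The shift depends on letter class: consonant p→y is +9, but vowel o→w is +8. The rule splits by letter class: vowels +8, consonants +9.
For tower: t(cons)+9=c, o(vowel)+8=w, w(cons)+9=f, e(vowel)+8=m, r(cons)+9=a.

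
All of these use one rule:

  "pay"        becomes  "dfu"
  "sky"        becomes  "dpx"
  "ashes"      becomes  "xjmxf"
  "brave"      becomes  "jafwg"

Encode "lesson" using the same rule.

stxxjq

Two steps: reverse the string, then apply a Caesar shift of +5.
For lesson: reverse → nossel; then shift: n+5=s, o+5=t, s+5=x, s+5=x, e+5=j, l+5=q.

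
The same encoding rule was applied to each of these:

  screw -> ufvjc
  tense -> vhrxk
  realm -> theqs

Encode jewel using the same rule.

lhajr

The shift increases by 1 at each position, starting from +2: 2, 3, 4, ….
For jewel: j+2=l, e+3=h, w+4=a, e+5=j, l+6=r.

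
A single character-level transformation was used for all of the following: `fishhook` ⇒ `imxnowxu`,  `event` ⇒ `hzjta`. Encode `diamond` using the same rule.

In fishhook: f→i is +3, i→m is +4, s→x is +5, h→n is +6 — the shift increases by 1 each position. Letter i (0-indexed) is shifted by i+3, so successive shifts are 3, 4, 5, ….
For diamond: d+3=g, i+4=m, a+5=f, m+6=s, o+7=v, n+8=v, d+9=m.

gmfsvvm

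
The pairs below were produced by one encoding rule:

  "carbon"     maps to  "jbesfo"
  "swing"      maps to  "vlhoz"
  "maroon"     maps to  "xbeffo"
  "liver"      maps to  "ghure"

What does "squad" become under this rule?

vndba

c(2)→j(9) and a(0)→b(1) fit y≡17x+1 (mod 26); the inverse of 17 mod 26 is 23. Each letter's alphabet position (a=0..z=25) is mapped through 17·x+1 mod 26 — an affine cipher.
For squad: s(18)→17·18+1≡21=v; q(16)→17·16+1≡13=n; u(20)→17·20+1≡3=d; a(0)→17·0+1≡1=b; d(3)→17·3+1≡0=a (all mod 26).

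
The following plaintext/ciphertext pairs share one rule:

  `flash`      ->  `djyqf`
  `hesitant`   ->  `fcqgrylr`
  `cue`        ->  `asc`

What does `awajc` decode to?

Compare letters: f→d is +24, l→j is +24, a→y is +24 — a constant shift. Each letter is shifted forward by 24 in the alphabet (a Caesar shift of +24).
Decoding awajc: a−24=c, w−24=y, a−24=c, j−24=l, c−24=e.

cycle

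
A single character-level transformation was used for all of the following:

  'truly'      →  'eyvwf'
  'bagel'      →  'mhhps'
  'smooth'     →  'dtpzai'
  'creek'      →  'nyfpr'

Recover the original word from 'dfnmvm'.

Shifts by position in truly: pos 0: t→e (+11), pos 1: r→y (+7), pos 2: u→v (+1), pos 3: l→w (+11), pos 4: y→f (+7) — repeating every 3. It's a Vigenère-style cipher with numeric key [11,7,1]: position i shifts by key[i mod 3].
Reversing it on dfnmvm: d−11=s, f−7=y, n−1=m, m−11=b, v−7=o, m−1=l.

symbol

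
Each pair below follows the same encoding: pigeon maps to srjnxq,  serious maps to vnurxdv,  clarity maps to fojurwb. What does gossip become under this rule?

jxvvrs

Vowels shift forward by 9 and consonants shift forward by 3.
For gossip: g(cons)+3=j, o(vowel)+9=x, s(cons)+3=v, s(cons)+3=v, i(vowel)+9=r, p(cons)+3=s.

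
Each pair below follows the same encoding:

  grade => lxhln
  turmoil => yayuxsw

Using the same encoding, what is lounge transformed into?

Letter i (0-indexed) is shifted by i+5, so successive shifts are 5, 6, 7, ….
On lounge: l+5=q, o+6=u, u+7=b, n+8=v, g+9=p, e+10=o.

qubvpo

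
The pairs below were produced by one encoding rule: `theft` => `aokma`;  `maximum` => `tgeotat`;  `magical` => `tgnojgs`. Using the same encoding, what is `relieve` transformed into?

The shift depends on letter class: consonant t→a is +7, but vowel e→k is +6. Two shifts are in play — +6 for a/e/i/o/u, +7 for every other letter.
For relieve: r(cons)+7=y, e(vowel)+6=k, l(cons)+7=s, i(vowel)+6=o, e(vowel)+6=k, v(cons)+7=c, e(vowel)+6=k.

yksokck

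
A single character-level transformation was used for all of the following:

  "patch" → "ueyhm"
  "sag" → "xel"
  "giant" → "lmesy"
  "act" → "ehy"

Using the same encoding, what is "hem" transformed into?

The shift depends on letter class: consonant p→u is +5, but vowel a→e is +4. The rule splits by letter class: vowels +4, consonants +5.
For hem: h(cons)+5=m, e(vowel)+4=i, m(cons)+5=r.

mir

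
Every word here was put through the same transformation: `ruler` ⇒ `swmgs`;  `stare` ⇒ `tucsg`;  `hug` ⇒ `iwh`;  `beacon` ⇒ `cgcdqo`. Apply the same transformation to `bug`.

cwh

Vowels shift forward by 2 and consonants shift forward by 1.
Applying it to bug: b(cons)+1=c, u(vowel)+2=w, g(cons)+1=h.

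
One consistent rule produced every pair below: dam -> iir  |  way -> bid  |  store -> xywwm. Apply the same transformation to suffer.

The shift depends on letter class: consonant d→i is +5, but vowel a→i is +8. Vowels shift forward by 8 and consonants shift forward by 5.
For suffer: s(cons)+5=x, u(vowel)+8=c, f(cons)+5=k, f(cons)+5=k, e(vowel)+8=m, r(cons)+5=w.

xckkmw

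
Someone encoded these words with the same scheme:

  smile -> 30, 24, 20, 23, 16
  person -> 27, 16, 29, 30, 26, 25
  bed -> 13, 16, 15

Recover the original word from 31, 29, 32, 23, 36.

truly

s is letter #19 and maps to 30: an offset of 11. Each letter is replaced by its alphabet position (a=1..z=26) + 11.
Decoding 31, 29, 32, 23, 36: 31→(31−11)÷1=20=t, 29→(29−11)÷1=18=r, 32→(32−11)÷1=21=u, 23→(23−11)÷1=12=l, 36→(36−11)÷1=25=y.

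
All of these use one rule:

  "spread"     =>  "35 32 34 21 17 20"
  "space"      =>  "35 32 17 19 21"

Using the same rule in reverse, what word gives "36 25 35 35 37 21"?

Each letter is replaced by its alphabet position (a=1..z=26) + 16.
Decoding 36 25 35 35 37 21: 36→(36−16)÷1=20=t, 25→(25−16)÷1=9=i, 35→(35−16)÷1=19=s, 35→(35−16)÷1=19=s, 37→(37−16)÷1=21=u, 21→(21−16)÷1=5=e.

tissue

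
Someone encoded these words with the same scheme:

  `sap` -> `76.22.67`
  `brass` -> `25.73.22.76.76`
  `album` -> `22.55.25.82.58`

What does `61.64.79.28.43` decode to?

notch

With a=1..z=26, the number is 3·pos + 19.
Reversing it on 61.64.79.28.43: 61→(61−19)÷3=14=n, 64→(64−19)÷3=15=o, 79→(79−19)÷3=20=t, 28→(28−19)÷3=3=c, 43→(43−19)÷3=8=h.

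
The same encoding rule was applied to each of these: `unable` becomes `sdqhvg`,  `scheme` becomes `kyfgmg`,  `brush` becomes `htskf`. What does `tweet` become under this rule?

baggb

u(20)→s(18) and n(13)→d(3) fit y≡17x+16 (mod 26); the inverse of 17 mod 26 is 23. Treating letters as 0–25, the rule is x ↦ 17x + 16 (mod 26).
On tweet: t(19)→17·19+16≡1=b; w(22)→17·22+16≡0=a; e(4)→17·4+16≡6=g; e(4)→17·4+16≡6=g; t(19)→17·19+16≡1=b (all mod 26).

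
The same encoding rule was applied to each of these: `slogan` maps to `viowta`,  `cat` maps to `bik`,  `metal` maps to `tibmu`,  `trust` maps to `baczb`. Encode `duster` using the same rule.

The word is reversed, then every letter is shifted forward by 8.
For duster: reverse → retsud; then shift: r+8=z, e+8=m, t+8=b, s+8=a, u+8=c, d+8=l.

zmbacl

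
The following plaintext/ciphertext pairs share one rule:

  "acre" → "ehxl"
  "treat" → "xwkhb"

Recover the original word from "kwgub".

Each letter shifts forward by (position + 4), i.e. 4, 5, 6, … — the shift grows by one for each successive letter.
Undoing it on kwgub: k−4=g, w−5=r, g−6=a, u−7=n, b−8=t.

grant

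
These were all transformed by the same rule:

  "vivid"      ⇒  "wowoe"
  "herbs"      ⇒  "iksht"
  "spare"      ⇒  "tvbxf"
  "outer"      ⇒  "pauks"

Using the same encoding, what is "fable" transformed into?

Shifts by position in vivid: pos 0: v→w (+1), pos 1: i→o (+6), pos 2: v→w (+1), pos 3: i→o (+6) — repeating every 2. It's a Vigenère-style cipher with numeric key [1,6]: position i shifts by key[i mod 2].
For fable: f+1=g, a+6=g, b+1=c, l+6=r, e+1=f.

ggcrf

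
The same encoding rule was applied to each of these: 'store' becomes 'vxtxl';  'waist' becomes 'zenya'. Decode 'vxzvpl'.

The shift increases by 1 at each position, starting from +3: 3, 4, 5, ….
Reversing it on vxzvpl: v−3=s, x−4=t, z−5=u, v−6=p, p−7=i, l−8=d.

stupid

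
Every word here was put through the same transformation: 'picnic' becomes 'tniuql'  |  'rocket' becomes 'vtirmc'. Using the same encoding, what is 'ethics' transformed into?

iynpkb

The shift increases by 1 at each position, starting from +4: 4, 5, 6, ….
For ethics: e+4=i, t+5=y, h+6=n, i+7=p, c+8=k, s+9=b.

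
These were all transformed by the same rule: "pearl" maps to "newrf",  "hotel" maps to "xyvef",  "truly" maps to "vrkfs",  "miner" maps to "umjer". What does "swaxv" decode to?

This is an affine cipher: with a=0,…,z=25, each position x becomes (15x+22) mod 26.
Decoding swaxv: s(18)→7·(18−22)≡24=y; w(22)→7·(22−22)≡0=a; a(0)→7·(0−22)≡2=c; x(23)→7·(23−22)≡7=h; v(21)→7·(21−22)≡19=t (all mod 26).

yacht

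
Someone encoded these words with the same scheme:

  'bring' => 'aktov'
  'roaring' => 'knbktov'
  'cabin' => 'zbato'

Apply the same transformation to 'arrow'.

b(1)→a(0) and r(17)→k(10) fit y≡25x+1 (mod 26); the inverse of 25 mod 26 is 25. Treating letters as 0–25, the rule is x ↦ 25x + 1 (mod 26).
Applying it to arrow: a(0)→25·0+1≡1=b; r(17)→25·17+1≡10=k; r(17)→25·17+1≡10=k; o(14)→25·14+1≡13=n; w(22)→25·22+1≡5=f (all mod 26).

bkknf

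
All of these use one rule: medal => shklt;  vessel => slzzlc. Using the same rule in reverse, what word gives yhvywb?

The output letters match the input read backwards, each shifted +7: medal reversed is ladem. Two steps: reverse the string, then apply a Caesar shift of +7.
Undoing it on yhvywb: shift back: y−7=r, h−7=a, v−7=o, y−7=r, w−7=p, b−7=u → raorpu; then reverse → uproar.

uproar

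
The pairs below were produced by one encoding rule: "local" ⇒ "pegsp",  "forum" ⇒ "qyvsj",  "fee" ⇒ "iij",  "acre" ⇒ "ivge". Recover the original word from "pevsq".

The output letters match the input read backwards, each shifted +4: local reversed is lacol. The word is reversed, then every letter is shifted forward by 4.
Reversing it on pevsq: shift back: p−4=l, e−4=a, v−4=r, s−4=o, q−4=m → larom; then reverse → moral.

moral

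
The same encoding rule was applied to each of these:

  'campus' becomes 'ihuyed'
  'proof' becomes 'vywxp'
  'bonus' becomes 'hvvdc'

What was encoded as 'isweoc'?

clover

In campus: c→i is +6, a→h is +7, m→u is +8, p→y is +9 — the shift increases by 1 each position. The shift increases by 1 at each position, starting from +6: 6, 7, 8, ….
Undoing it on isweoc: i−6=c, s−7=l, w−8=o, e−9=v, o−10=e, c−11=r.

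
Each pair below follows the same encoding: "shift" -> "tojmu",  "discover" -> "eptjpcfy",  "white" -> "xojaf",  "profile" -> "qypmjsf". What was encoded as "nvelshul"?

A repeating key of period 2 is used — shifts +1, +7 over and over.
Undoing it on nvelshul: n−1=m, v−7=o, e−1=d, l−7=e, s−1=r, h−7=a, u−1=t, l−7=e.

moderate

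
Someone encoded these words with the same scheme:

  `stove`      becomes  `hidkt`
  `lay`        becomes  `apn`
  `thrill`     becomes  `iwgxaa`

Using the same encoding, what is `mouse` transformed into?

It's a constant shift of +15 (ROT15).
On mouse: m+15=b, o+15=d, u+15=j, s+15=h, e+15=t.

bdjht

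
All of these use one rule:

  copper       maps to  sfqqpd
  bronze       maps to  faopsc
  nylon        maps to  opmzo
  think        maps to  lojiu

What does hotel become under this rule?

mfupi

The output letters match the input read backwards, each shifted +1: copper reversed is reppoc. Two steps: reverse the string, then apply a Caesar shift of +1.
Applying it to hotel: reverse → letoh; then shift: l+1=m, e+1=f, t+1=u, o+1=p, h+1=i.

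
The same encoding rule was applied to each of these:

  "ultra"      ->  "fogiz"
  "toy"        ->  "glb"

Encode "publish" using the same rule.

Each pair mirrors across the alphabet (u↔f, l↔o, t↔g): positions sum to 25. Each letter is replaced by its mirror in the alphabet: a↔z, b↔y, c↔x, and so on (the Atbash cipher).
For publish: p↔k, u↔f, b↔y, l↔o, i↔r, s↔h, h↔s.

kfyorhs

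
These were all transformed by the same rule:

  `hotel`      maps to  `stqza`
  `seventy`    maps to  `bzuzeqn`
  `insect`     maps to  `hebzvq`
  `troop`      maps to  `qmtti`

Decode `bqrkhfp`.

stadium

Treating letters as 0–25, the rule is x ↦ 15x + 17 (mod 26).
Reversing it on bqrkhfp: b(1)→7·(1−17)≡18=s; q(16)→7·(16−17)≡19=t; r(17)→7·(17−17)≡0=a; k(10)→7·(10−17)≡3=d; h(7)→7·(7−17)≡8=i; f(5)→7·(5−17)≡20=u; p(15)→7·(15−17)≡12=m (all mod 26).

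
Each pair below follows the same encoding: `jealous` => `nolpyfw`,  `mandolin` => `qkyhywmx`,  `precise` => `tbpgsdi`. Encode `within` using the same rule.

aselsy

Shifts by position in jealous: pos 0: j→n (+4), pos 1: e→o (+10), pos 2: a→l (+11), pos 3: l→p (+4), pos 4: o→y (+10), pos 5: u→f (+11) — repeating every 3. The shifts repeat in a cycle of length 3: positions 0,1,… shift by +4, +10, +11, then the pattern repeats.
For within: w+4=a, i+10=s, t+11=e, h+4=l, i+10=s, n+11=y.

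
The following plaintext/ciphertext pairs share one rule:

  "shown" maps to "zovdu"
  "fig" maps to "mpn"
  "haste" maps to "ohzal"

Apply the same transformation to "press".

wylzz

Compare letters: s→z is +7, h→o is +7, o→v is +7 — a constant shift. Each letter is shifted forward by 7 in the alphabet (a Caesar shift of +7).
For press: p+7=w, r+7=y, e+7=l, s+7=z, s+7=z.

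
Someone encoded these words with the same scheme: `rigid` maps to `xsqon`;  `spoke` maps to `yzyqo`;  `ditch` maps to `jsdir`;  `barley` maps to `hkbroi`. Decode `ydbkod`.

street

Shifts by position in rigid: pos 0: r→x (+6), pos 1: i→s (+10), pos 2: g→q (+10), pos 3: i→o (+6), pos 4: d→n (+10) — repeating every 3. A repeating key of period 3 is used — shifts +6, +10, +10 over and over.
Reversing it on ydbkod: y−6=s, d−10=t, b−10=r, k−6=e, o−10=e, d−10=t.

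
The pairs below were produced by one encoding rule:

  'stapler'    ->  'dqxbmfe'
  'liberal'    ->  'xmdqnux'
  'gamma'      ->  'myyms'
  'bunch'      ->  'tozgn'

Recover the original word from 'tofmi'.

watch

The word is reversed, then every letter is shifted forward by 12.
Undoing it on tofmi: shift back: t−12=h, o−12=c, f−12=t, m−12=a, i−12=w → hctaw; then reverse → watch.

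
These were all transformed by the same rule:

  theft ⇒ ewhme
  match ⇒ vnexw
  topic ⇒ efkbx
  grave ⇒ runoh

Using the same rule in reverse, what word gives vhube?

merit

t(19)→e(4) and h(7)→w(22) fit y≡5x+13 (mod 26); the inverse of 5 mod 26 is 21. This is an affine cipher: with a=0,…,z=25, each position x becomes (5x+13) mod 26.
Undoing it on vhube: v(21)→21·(21−13)≡12=m; h(7)→21·(7−13)≡4=e; u(20)→21·(20−13)≡17=r; b(1)→21·(1−13)≡8=i; e(4)→21·(4−13)≡19=t (all mod 26).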